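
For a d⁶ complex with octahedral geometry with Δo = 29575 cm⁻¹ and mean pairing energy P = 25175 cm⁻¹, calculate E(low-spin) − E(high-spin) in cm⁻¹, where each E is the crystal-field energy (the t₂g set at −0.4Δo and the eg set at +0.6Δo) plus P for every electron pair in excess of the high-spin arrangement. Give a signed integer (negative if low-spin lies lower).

High-spin: t₂g⁴ eg², CFSE = -0.4Δo = -11830 cm⁻¹.
For low-spin the configuration is t₂g⁶ eg⁰: orbital energy -2.4 × 29575 = -70980 cm⁻¹, and 2 additional pairs relative to high-spin add 50350 cm⁻¹, giving -20630 cm⁻¹.
Thus E(LS) − E(HS) = -8800 cm⁻¹.

-8800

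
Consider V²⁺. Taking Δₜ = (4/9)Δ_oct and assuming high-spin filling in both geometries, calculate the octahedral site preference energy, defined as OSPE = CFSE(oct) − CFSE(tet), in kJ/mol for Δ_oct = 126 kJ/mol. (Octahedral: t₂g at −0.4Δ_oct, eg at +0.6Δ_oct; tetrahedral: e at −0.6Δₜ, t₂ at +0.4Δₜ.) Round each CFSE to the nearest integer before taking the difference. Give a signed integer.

-106

V is in group 5, so V²⁺ is d³ (5 − 2 = 3).
Octahedral (high-spin): t2g^3 e_g^0, CFSE = 3(−0.4) + 0(+0.6) = -1.2Δ_oct = -1.2 × 126 = -151 kJ/mol.
Tetrahedral e^2 t2^1 gives -0.8Δₜ = -0.8 × (4/9) × 126 = -45 kJ/mol.
OSPE = -151 − (-45) = -106 kJ/mol.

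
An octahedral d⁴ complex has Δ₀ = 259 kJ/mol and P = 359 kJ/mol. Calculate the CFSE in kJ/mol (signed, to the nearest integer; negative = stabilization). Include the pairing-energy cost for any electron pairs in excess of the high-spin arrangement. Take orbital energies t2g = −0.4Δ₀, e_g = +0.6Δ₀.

-155

With Δ₀ < P the complex is high-spin.
That gives t2g^3 e_g^1.
Orbital CFSE = -0.6Δ₀ = -0.6 × 259 = -155 kJ/mol.
High-spin has no excess pairs, so no pairing correction applies.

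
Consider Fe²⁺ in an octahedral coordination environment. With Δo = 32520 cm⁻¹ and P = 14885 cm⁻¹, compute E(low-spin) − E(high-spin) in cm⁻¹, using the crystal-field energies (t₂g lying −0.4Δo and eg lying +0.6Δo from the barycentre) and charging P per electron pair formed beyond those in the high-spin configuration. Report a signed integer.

-35270

Fe sits in group 8; removing 2 electrons leaves Fe²⁺ with 8 − 2 = 6 d electrons.
In the high-spin limit (t₂g⁴ eg²) the orbital term is -0.4Δo = -13008 cm⁻¹, with no excess pairing.
Low-spin t₂g⁶ eg⁰ gives -2.4Δo = -78048 cm⁻¹, but forming 2 extra pairs costs 2P = 29770 cm⁻¹, so E(LS) = -78048 + 29770 = -48278 cm⁻¹.
The difference is -48278 − (-13008) = -35270 cm⁻¹, so low-spin lies lower.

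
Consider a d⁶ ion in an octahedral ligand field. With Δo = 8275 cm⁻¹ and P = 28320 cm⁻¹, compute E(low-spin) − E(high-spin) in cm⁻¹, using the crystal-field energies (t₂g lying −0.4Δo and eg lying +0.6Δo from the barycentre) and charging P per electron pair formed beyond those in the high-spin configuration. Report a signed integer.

40090

High-spin: t₂g⁴ eg², CFSE = -0.4Δo = -3310 cm⁻¹.
For low-spin the configuration is t₂g⁶ eg⁰: orbital energy -2.4 × 8275 = -19860 cm⁻¹, and 2 additional pairs relative to high-spin add 56640 cm⁻¹, giving 36780 cm⁻¹.
The difference is 36780 − (-3310) = 40090 cm⁻¹, so high-spin lies lower.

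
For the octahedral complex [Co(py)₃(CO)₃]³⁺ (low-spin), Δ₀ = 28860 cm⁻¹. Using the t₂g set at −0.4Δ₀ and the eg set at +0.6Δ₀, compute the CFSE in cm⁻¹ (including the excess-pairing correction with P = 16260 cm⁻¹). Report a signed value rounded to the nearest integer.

-36744

Ligand charges: 3×(+0) from py and 3×(+0) from CO sum to +0; with overall charge +3, Co is +3.
Co is in group 9, so Co³⁺ is d⁶ (9 − 3 = 6).
Configuration: t₂g⁶ eg⁰.
The orbital stabilization is -2.4Δ₀ = -2.4 × 28860 = -69264 cm⁻¹.
High-spin d⁶ would be t₂g⁴ eg² with 1 pair; low-spin has 3, so 2 excess pairs cost +2P = +32520 cm⁻¹.
Overall CFSE = -69264 + 32520 = -36744 cm⁻¹.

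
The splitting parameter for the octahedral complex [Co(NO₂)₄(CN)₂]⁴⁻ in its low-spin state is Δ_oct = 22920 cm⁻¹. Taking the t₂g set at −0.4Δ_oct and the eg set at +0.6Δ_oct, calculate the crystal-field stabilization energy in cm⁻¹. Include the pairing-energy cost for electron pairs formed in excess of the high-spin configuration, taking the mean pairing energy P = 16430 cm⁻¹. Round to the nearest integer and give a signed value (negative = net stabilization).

-24826

Ligand charges: 4×(-1) from NO₂⁻ and 2×(-1) from CN⁻ sum to -6; with overall charge -4, Co is +2.
Co is in group 9, so Co²⁺ is d⁷ (9 − 2 = 7).
The d⁷ electrons fill as t₂g⁶ eg¹.
CFSE(orbital) = 6×(-0.4Δ_oct) + 1×(0.6Δ_oct) = -1.8Δ_oct; with Δ_oct = 22920 cm⁻¹ that is -41256 cm⁻¹.
Relative to high-spin t₂g⁵ eg² (2 paired), the low-spin configuration has 1 additional pair, contributing +1 × 16430 = +16430 cm⁻¹.
Net CFSE = -41256 + 16430 = -24826 cm⁻¹.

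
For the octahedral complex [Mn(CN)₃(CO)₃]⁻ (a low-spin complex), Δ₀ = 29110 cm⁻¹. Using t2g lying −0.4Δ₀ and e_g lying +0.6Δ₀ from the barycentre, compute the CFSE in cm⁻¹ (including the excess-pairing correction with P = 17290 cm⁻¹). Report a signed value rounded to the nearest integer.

Ligand charges: 3×(-1) from CN⁻ and 3×(+0) from CO sum to -3; with overall charge -1, Mn is +2.
Mn is in group 7, so Mn²⁺ is d⁵ (7 − 2 = 5).
The d⁵ electrons fill as t2g^5 e_g^0.
Orbital CFSE = 5(-0.4) + 0(0.6) = -2.0Δ₀ = -2.0 × 29110 = -58220 cm⁻¹.
Pairing penalty: 2 pairs vs 0 in the high-spin reference → 2 extra × P = 34580 cm⁻¹.
Overall CFSE = -58220 + 34580 = -23640 cm⁻¹.

-23640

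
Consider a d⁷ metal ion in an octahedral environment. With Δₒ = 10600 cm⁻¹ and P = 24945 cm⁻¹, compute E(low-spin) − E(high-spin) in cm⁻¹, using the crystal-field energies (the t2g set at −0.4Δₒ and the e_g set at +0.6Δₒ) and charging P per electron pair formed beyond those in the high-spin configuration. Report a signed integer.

14345

High-spin: t2g^5 e_g^2, CFSE = -0.8Δₒ = -8480 cm⁻¹.
Low-spin: t2g^6 e_g^1, orbital CFSE = -1.8Δₒ = -19080 cm⁻¹; plus 1 excess pair × P = +24945 cm⁻¹; total 5865 cm⁻¹.
The difference is 5865 − (-8480) = 14345 cm⁻¹, so high-spin lies lower.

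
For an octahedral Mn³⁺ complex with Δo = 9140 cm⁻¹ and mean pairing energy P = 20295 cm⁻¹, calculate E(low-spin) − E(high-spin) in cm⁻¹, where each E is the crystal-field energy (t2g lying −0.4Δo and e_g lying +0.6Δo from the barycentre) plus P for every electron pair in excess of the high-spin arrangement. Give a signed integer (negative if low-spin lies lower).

Mn is in group 7, so Mn³⁺ is d⁴ (7 − 3 = 4).
High-spin: t2g^3 e_g^1, CFSE = -0.6Δo = -5484 cm⁻¹.
Low-spin t2g^4 e_g^0 gives -1.6Δo = -14624 cm⁻¹, but forming 1 extra pair costs 1P = 20295 cm⁻¹, so E(LS) = -14624 + 20295 = 5671 cm⁻¹.
The difference is 5671 − (-5484) = 11155 cm⁻¹, so high-spin lies lower.

11155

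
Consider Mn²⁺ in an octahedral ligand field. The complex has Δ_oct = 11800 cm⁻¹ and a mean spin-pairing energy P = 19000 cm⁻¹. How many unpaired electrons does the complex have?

5

Group 7 minus oxidation state +2 gives a d⁵ configuration for Mn²⁺.
With Δ_oct < P the complex is high-spin.
Configuration: t₂g³ eg².
Unpaired electrons: 5.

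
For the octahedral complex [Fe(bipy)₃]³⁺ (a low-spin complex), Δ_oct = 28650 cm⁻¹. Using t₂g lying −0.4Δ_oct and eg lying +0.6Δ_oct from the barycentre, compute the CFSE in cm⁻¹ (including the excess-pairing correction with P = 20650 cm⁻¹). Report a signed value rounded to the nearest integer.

bipy is neutral, so the +3 overall charge sits on Fe: oxidation state +3.
Group 8 minus oxidation state +3 gives a d⁵ configuration for Fe³⁺.
Configuration: t₂g⁵ eg⁰.
Orbital CFSE = 5(-0.4) + 0(0.6) = -2.0Δ_oct = -2.0 × 28650 = -57300 cm⁻¹.
Pairing penalty: 2 pairs vs 0 in the high-spin reference → 2 extra × P = 41300 cm⁻¹.
Combining: -57300 + 41300 = -16000 cm⁻¹.

-16000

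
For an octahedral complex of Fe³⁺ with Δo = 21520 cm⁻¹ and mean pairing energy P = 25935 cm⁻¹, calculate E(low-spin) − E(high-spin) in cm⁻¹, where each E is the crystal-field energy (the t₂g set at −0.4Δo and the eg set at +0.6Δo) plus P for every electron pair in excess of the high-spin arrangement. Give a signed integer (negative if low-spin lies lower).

8830

Fe is in group 8, so Fe³⁺ is d⁵ (8 − 3 = 5).
High-spin: t₂g³ eg², CFSE = 0.0Δo = 0 cm⁻¹.
For low-spin the configuration is t₂g⁵ eg⁰: orbital energy -2.0 × 21520 = -43040 cm⁻¹, and 2 additional pairs relative to high-spin add 51870 cm⁻¹, giving 8830 cm⁻¹.
E(LS) − E(HS) = 8830 − (0) = 8830 cm⁻¹.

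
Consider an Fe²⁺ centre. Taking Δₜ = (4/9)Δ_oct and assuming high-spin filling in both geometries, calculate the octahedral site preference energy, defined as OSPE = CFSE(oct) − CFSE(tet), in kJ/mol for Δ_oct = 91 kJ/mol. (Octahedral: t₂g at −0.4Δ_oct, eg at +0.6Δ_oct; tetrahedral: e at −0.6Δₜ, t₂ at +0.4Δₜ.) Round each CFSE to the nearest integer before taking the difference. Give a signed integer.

Fe²⁺: group 8, so d-count = 8 − 2 = 6.
Octahedral (high-spin): t₂g⁴ eg², CFSE = 4(−0.4) + 2(+0.6) = -0.4Δ_oct = -0.4 × 91 = -36 kJ/mol.
Tetrahedral: e³ t₂³, CFSE = 3(−0.6) + 3(+0.4) = -0.6Δₜ = -0.6 × (4/9) × 91 = -24 kJ/mol.
Subtracting, OSPE = -36 − (-24) = -12 kJ/mol.

-12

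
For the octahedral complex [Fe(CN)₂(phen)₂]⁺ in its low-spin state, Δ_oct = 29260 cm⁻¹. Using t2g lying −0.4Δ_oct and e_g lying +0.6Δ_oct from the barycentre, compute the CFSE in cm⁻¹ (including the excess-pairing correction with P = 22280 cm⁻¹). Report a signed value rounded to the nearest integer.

-13960

Ligand charges: 2×(-1) from CN⁻ and 2×(+0) from phen sum to -2; with overall charge +1, Fe is +3.
Fe sits in group 8; removing 3 electrons leaves Fe³⁺ with 8 − 3 = 5 d electrons.
The d⁵ electrons fill as t2g^5 e_g^0.
The orbital stabilization is -2.0Δ_oct = -2.0 × 29260 = -58520 cm⁻¹.
Pairing penalty: 2 pairs vs 0 in the high-spin reference → 2 extra × P = 44560 cm⁻¹.
Overall CFSE = -58520 + 44560 = -13960 cm⁻¹.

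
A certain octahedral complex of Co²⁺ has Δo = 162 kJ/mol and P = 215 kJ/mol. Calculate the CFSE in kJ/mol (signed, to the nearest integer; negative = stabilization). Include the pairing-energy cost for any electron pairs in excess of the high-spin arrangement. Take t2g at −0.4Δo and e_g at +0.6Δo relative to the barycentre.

-130

Group 9 minus oxidation state +2 gives a d⁷ configuration for Co²⁺.
Here Δo < P (162 < 215), so the high-spin state is favoured.
Configuration: t2g^5 e_g^2.
Orbital CFSE = -0.8Δo = -0.8 × 162 = -130 kJ/mol.
High-spin has no excess pairs, so no pairing correction applies.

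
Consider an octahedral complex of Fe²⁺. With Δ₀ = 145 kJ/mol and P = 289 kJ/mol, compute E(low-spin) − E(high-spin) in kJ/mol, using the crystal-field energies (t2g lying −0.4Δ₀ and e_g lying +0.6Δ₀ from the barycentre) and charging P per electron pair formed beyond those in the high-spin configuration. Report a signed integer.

288

Fe sits in group 8; removing 2 electrons leaves Fe²⁺ with 8 − 2 = 6 d electrons.
High-spin d⁶ fills as t2g^4 e_g^2 with CFSE 4(−0.4) + 2(+0.6) = -0.4Δ₀ = -58 kJ/mol.
Low-spin t2g^6 e_g^0 gives -2.4Δ₀ = -348 kJ/mol, but forming 2 extra pairs costs 2P = 578 kJ/mol, so E(LS) = -348 + 578 = 230 kJ/mol.
E(LS) − E(HS) = 230 − (-58) = 288 kJ/mol.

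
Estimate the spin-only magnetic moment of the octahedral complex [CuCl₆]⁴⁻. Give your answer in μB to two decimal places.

1.73 μB

Each Cl⁻ contributes -1; 6 × (-1) = -6. With overall charge -4, Cu is in the +2 oxidation state.
Cu sits in group 11; removing 2 electrons leaves Cu²⁺ with 11 − 2 = 9 d electrons.
Configuration: t2g^6 e_g^3 → 1 unpaired electron.
μ(spin-only) = √[1(1+2)] = √3 ≈ 1.73 μB.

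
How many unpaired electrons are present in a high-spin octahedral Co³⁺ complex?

Co sits in group 9; removing 3 electrons leaves Co³⁺ with 9 − 3 = 6 d electrons.
Configuration: t₂g⁴ eg², giving 4 unpaired electrons.

4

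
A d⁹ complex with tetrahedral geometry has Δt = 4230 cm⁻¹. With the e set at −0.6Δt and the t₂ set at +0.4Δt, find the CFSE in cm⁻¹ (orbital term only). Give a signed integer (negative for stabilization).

-1692

Tetrahedral fields are weak (Δₜ ≈ 4/9 Δₒ), so electrons fill high-spin.
The d⁹ electrons fill as e⁴ t₂⁵.
Orbital CFSE = 4(-0.6) + 5(0.4) = -0.4Δt = -0.4 × 4230 = -1692 cm⁻¹.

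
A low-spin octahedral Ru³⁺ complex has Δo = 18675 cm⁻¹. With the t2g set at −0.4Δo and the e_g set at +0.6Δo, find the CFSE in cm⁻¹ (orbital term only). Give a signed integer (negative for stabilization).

Ru³⁺: group 8, so d-count = 8 − 3 = 5.
Configuration: t2g^5 e_g^0.
Orbital CFSE = 5(-0.4) + 0(0.6) = -2.0Δo = -2.0 × 18675 = -37350 cm⁻¹.

-37350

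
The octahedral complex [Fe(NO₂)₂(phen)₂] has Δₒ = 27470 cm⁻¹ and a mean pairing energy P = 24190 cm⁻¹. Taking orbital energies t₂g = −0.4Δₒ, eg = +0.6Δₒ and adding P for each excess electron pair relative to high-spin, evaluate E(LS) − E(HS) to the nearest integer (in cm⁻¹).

Ligand charges: 2×(-1) from NO₂⁻ and 2×(+0) from phen sum to -2; with overall charge +0, Fe is +2.
Fe²⁺: group 8, so d-count = 8 − 2 = 6.
High-spin d⁶ fills as t₂g⁴ eg² with CFSE 4(−0.4) + 2(+0.6) = -0.4Δₒ = -10988 cm⁻¹.
Low-spin: t₂g⁶ eg⁰, orbital CFSE = -2.4Δₒ = -65928 cm⁻¹; plus 2 excess pairs × P = +48380 cm⁻¹; total -17548 cm⁻¹.
Thus E(LS) − E(HS) = -6560 cm⁻¹.

-6560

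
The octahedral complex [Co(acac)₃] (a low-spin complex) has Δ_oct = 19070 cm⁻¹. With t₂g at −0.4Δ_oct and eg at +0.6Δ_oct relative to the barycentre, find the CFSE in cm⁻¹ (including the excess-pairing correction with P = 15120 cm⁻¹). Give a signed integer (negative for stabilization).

-15528

Each acac⁻ contributes -1; 3 × (-1) = -3. With overall charge +0, Co is in the +3 oxidation state.
Co is in group 9, so Co³⁺ is d⁶ (9 − 3 = 6).
The d⁶ electrons fill as t₂g⁶ eg⁰.
The orbital stabilization is -2.4Δ_oct = -2.4 × 19070 = -45768 cm⁻¹.
Pairing penalty: 3 pairs vs 1 in the high-spin reference → 2 extra × P = 30240 cm⁻¹.
Combining: -45768 + 30240 = -15528 cm⁻¹.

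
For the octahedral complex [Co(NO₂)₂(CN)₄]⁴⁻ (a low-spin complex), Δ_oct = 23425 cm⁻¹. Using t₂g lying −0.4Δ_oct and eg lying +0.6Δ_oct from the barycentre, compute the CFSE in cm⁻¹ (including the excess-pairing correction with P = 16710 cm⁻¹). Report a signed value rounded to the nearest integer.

-25455

Ligand charges: 2×(-1) from NO₂⁻ and 4×(-1) from CN⁻ sum to -6; with overall charge -4, Co is +2.
Co is in group 9, so Co²⁺ is d⁷ (9 − 2 = 7).
Electron filling gives t₂g⁶ eg¹.
The orbital stabilization is -1.8Δ_oct = -1.8 × 23425 = -42165 cm⁻¹.
Pairing penalty: 3 pairs vs 2 in the high-spin reference → 1 extra × P = 16710 cm⁻¹.
Net CFSE = -42165 + 16710 = -25455 cm⁻¹.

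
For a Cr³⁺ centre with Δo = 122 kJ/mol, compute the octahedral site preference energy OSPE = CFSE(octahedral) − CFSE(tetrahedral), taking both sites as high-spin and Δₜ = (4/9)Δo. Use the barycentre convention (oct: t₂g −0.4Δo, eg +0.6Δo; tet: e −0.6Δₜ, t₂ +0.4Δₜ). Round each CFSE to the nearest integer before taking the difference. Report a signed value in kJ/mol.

Cr³⁺: group 6, so d-count = 6 − 3 = 3.
Octahedral (high-spin): t₂g³ eg⁰, CFSE = 3(−0.4) + 0(+0.6) = -1.2Δo = -1.2 × 122 = -146 kJ/mol.
In a tetrahedral site the filling is e² t₂¹: CFSE(tet) = -0.8Δₜ = -0.8 × (4/9)(122) = -43 kJ/mol.
Subtracting, OSPE = -146 − (-43) = -103 kJ/mol.

-103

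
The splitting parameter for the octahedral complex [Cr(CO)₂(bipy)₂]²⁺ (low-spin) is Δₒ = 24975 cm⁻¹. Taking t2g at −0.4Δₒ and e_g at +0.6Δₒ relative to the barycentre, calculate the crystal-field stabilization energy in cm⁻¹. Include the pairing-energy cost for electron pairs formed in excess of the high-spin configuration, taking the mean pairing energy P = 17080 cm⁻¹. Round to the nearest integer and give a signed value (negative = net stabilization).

-22880

Ligand charges: 2×(+0) from CO and 2×(+0) from bipy sum to +0; with overall charge +2, Cr is +2.
Group 6 minus oxidation state +2 gives a d⁴ configuration for Cr²⁺.
Configuration: t2g^4 e_g^0.
The orbital stabilization is -1.6Δₒ = -1.6 × 24975 = -39960 cm⁻¹.
Pairing penalty: 1 pair vs 0 in the high-spin reference → 1 extra × P = 17080 cm⁻¹.
Combining: -39960 + 17080 = -22880 cm⁻¹.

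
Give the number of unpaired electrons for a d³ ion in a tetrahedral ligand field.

3

With tetrahedral geometry the complex is necessarily high-spin.
Configuration: e² t₂¹, giving 3 unpaired electrons.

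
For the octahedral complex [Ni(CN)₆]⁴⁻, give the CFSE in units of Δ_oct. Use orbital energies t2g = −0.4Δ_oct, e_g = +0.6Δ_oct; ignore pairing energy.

-1.2 Δ_oct

Each CN⁻ contributes -1; 6 × (-1) = -6. With overall charge -4, Ni is in the +2 oxidation state.
Ni²⁺: group 10, so d-count = 10 − 2 = 8.
For octahedral d⁸ the high- and low-spin configurations coincide.
Configuration: t2g^6 e_g^2.
CFSE = 6(-0.4Δ_oct) + 2(0.6Δ_oct) = -2.4Δ_oct + 1.2Δ_oct = -1.2Δ_oct.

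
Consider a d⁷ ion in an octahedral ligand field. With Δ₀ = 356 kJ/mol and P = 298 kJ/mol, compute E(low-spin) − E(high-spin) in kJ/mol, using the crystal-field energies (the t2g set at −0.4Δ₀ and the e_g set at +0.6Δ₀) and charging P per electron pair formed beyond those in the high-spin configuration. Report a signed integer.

-58

High-spin d⁷ fills as t2g^5 e_g^2 with CFSE 5(−0.4) + 2(+0.6) = -0.8Δ₀ = -285 kJ/mol.
Low-spin t2g^6 e_g^1 gives -1.8Δ₀ = -641 kJ/mol, but forming 1 extra pair costs 1P = 298 kJ/mol, so E(LS) = -641 + 298 = -343 kJ/mol.
E(LS) − E(HS) = -343 − (-285) = -58 kJ/mol.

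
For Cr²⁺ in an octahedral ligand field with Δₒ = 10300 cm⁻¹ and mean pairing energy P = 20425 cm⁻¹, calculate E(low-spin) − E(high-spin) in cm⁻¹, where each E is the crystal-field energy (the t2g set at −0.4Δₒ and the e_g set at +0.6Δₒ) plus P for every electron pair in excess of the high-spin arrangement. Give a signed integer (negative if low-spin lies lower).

10125

Cr is in group 6, so Cr²⁺ is d⁴ (6 − 2 = 4).
In the high-spin limit (t2g^3 e_g^1) the orbital term is -0.6Δₒ = -6180 cm⁻¹, with no excess pairing.
Low-spin: t2g^4 e_g^0, orbital CFSE = -1.6Δₒ = -16480 cm⁻¹; plus 1 excess pair × P = +20425 cm⁻¹; total 3945 cm⁻¹.
Thus E(LS) − E(HS) = 10125 cm⁻¹.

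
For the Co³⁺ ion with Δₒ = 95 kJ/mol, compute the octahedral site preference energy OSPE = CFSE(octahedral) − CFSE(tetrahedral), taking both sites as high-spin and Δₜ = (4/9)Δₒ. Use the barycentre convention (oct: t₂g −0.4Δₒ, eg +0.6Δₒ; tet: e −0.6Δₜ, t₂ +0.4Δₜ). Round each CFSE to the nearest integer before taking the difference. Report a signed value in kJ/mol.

Co is in group 9, so Co³⁺ is d⁶ (9 − 3 = 6).
In an octahedral site d⁶ (HS) is t2g^4 e_g^2, giving CFSE(oct) = -0.4Δₒ = -38 kJ/mol.
Tetrahedral e^3 t2^3 gives -0.6Δₜ = -0.6 × (4/9) × 95 = -25 kJ/mol.
OSPE = -38 − (-25) = -13 kJ/mol.

-13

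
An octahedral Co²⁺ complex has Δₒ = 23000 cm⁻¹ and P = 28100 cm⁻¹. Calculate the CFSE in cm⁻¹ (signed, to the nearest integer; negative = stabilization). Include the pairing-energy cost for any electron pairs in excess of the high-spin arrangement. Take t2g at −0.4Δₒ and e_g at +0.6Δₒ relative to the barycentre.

-18400

Co sits in group 9; removing 2 electrons leaves Co²⁺ with 9 − 2 = 7 d electrons.
Here Δₒ < P (23000 < 28100), so the high-spin state is favoured.
Filling d⁷ accordingly: t2g^5 e_g^2.
Orbital CFSE = -0.8Δₒ = -0.8 × 23000 = -18400 cm⁻¹.
High-spin has no excess pairs, so no pairing correction applies.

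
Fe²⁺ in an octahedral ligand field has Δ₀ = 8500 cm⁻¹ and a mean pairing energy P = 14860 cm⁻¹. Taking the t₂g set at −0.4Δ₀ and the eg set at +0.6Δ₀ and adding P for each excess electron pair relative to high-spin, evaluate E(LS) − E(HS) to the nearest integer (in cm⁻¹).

Group 8 minus oxidation state +2 gives a d⁶ configuration for Fe²⁺.
High-spin d⁶ fills as t₂g⁴ eg² with CFSE 4(−0.4) + 2(+0.6) = -0.4Δ₀ = -3400 cm⁻¹.
For low-spin the configuration is t₂g⁶ eg⁰: orbital energy -2.4 × 8500 = -20400 cm⁻¹, and 2 additional pairs relative to high-spin add 29720 cm⁻¹, giving 9320 cm⁻¹.
The difference is 9320 − (-3400) = 12720 cm⁻¹, so high-spin lies lower.

12720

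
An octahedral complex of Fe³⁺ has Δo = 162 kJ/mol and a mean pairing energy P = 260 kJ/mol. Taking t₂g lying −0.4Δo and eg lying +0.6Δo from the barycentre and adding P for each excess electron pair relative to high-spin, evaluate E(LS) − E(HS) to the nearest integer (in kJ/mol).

Fe sits in group 8; removing 3 electrons leaves Fe³⁺ with 8 − 3 = 5 d electrons.
High-spin: t₂g³ eg², CFSE = 0.0Δo = 0 kJ/mol.
For low-spin the configuration is t₂g⁵ eg⁰: orbital energy -2.0 × 162 = -324 kJ/mol, and 2 additional pairs relative to high-spin add 520 kJ/mol, giving 196 kJ/mol.
E(LS) − E(HS) = 196 − (0) = 196 kJ/mol.

196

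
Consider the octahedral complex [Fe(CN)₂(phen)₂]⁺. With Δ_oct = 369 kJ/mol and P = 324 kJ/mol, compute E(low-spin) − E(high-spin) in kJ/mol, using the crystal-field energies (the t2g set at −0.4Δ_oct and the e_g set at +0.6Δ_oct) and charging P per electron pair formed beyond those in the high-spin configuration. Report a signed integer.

-90

Ligand charges: 2×(-1) from CN⁻ and 2×(+0) from phen sum to -2; with overall charge +1, Fe is +3.
Group 8 minus oxidation state +3 gives a d⁵ configuration for Fe³⁺.
High-spin d⁵ fills as t2g^3 e_g^2 with CFSE 3(−0.4) + 2(+0.6) = 0.0Δ_oct = 0 kJ/mol.
For low-spin the configuration is t2g^5 e_g^0: orbital energy -2.0 × 369 = -738 kJ/mol, and 2 additional pairs relative to high-spin add 648 kJ/mol, giving -90 kJ/mol.
The difference is -90 − (0) = -90 kJ/mol, so low-spin lies lower.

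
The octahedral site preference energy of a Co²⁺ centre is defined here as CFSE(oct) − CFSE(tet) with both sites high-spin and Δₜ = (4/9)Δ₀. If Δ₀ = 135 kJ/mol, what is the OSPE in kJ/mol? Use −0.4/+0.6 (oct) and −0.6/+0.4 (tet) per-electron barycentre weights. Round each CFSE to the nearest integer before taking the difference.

-36

Co sits in group 9; removing 2 electrons leaves Co²⁺ with 9 − 2 = 7 d electrons.
In an octahedral site d⁷ (HS) is t₂g⁵ eg², giving CFSE(oct) = -0.8Δ₀ = -108 kJ/mol.
Tetrahedral e⁴ t₂³ gives -1.2Δₜ = -1.2 × (4/9) × 135 = -72 kJ/mol.
OSPE = CFSE(oct) − CFSE(tet) = -108 − (-72) = -36 kJ/mol.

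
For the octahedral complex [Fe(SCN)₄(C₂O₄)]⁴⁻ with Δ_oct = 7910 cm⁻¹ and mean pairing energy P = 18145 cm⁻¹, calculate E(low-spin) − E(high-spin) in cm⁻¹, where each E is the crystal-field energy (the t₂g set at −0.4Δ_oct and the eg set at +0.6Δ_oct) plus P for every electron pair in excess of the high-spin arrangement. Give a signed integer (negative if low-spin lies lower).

20470

Ligand charges: 4×(-1) from SCN⁻ and 1×(-2) from C₂O₄²⁻ sum to -6; with overall charge -4, Fe is +2.
Group 8 minus oxidation state +2 gives a d⁶ configuration for Fe²⁺.
High-spin d⁶ fills as t₂g⁴ eg² with CFSE 4(−0.4) + 2(+0.6) = -0.4Δ_oct = -3164 cm⁻¹.
Low-spin: t₂g⁶ eg⁰, orbital CFSE = -2.4Δ_oct = -18984 cm⁻¹; plus 2 excess pairs × P = +36290 cm⁻¹; total 17306 cm⁻¹.
E(LS) − E(HS) = 17306 − (-3164) = 20470 cm⁻¹.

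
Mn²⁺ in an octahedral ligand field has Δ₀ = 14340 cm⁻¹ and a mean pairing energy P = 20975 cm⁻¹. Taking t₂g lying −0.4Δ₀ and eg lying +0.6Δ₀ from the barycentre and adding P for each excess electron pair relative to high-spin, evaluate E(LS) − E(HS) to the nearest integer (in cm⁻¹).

13270

Mn sits in group 7; removing 2 electrons leaves Mn²⁺ with 7 − 2 = 5 d electrons.
In the high-spin limit (t₂g³ eg²) the orbital term is 0.0Δ₀ = 0 cm⁻¹, with no excess pairing.
For low-spin the configuration is t₂g⁵ eg⁰: orbital energy -2.0 × 14340 = -28680 cm⁻¹, and 2 additional pairs relative to high-spin add 41950 cm⁻¹, giving 13270 cm⁻¹.
The difference is 13270 − (0) = 13270 cm⁻¹, so high-spin lies lower.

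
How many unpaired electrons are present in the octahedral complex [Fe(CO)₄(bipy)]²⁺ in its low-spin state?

0

Ligand charges: 4×(+0) from CO and 1×(+0) from bipy sum to +0; with overall charge +2, Fe is +2.
Fe²⁺: group 8, so d-count = 8 − 2 = 6.
Configuration: t2g^6 e_g^0, giving 0 unpaired electrons.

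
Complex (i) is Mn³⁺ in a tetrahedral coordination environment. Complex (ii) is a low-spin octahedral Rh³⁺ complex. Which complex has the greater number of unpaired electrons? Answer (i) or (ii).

(i): Mn³⁺: group 7, so d-count = 7 − 3 = 4; Tetrahedral splitting is small, so the complex is high-spin; e² t₂² → 4 unpaired.
(ii): Rh sits in group 9; removing 3 electrons leaves Rh³⁺ with 9 − 3 = 6 d electrons; t2g^6 e_g^0 → 0 unpaired.
So (i) has more unpaired electrons.

(i)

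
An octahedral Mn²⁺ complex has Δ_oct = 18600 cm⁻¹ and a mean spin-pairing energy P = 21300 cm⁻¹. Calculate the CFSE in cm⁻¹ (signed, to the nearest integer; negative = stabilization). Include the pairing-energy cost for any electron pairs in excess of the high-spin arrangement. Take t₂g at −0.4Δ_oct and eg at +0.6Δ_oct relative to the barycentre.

Mn sits in group 7; removing 2 electrons leaves Mn²⁺ with 7 − 2 = 5 d electrons.
Δ_oct < P, so pairing is avoided: the ground state is high-spin.
That gives t₂g³ eg².
Orbital CFSE = 0.0Δ_oct = 0.0 × 18600 = 0 cm⁻¹.
High-spin has no excess pairs, so no pairing correction applies.

0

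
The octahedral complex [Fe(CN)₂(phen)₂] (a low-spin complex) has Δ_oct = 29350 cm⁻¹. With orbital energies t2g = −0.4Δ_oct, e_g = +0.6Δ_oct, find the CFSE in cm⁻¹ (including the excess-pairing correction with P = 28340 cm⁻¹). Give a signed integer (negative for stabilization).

Ligand charges: 2×(-1) from CN⁻ and 2×(+0) from phen sum to -2; with overall charge +0, Fe is +2.
Group 8 minus oxidation state +2 gives a d⁶ configuration for Fe²⁺.
The d⁶ electrons fill as t2g^6 e_g^0.
Orbital CFSE = 6(-0.4) + 0(0.6) = -2.4Δ_oct = -2.4 × 29350 = -70440 cm⁻¹.
Relative to high-spin t2g^4 e_g^2 (1 paired), the low-spin configuration has 2 additional pairs, contributing +2 × 28340 = +56680 cm⁻¹.
Net CFSE = -70440 + 56680 = -13760 cm⁻¹.

-13760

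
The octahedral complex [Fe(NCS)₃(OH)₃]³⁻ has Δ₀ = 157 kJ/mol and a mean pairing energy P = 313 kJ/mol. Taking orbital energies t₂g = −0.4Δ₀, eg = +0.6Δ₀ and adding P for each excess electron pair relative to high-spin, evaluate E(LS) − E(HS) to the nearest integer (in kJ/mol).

Ligand charges: 3×(-1) from NCS⁻ and 3×(-1) from OH⁻ sum to -6; with overall charge -3, Fe is +3.
Fe³⁺: group 8, so d-count = 8 − 3 = 5.
In the high-spin limit (t₂g³ eg²) the orbital term is 0.0Δ₀ = 0 kJ/mol, with no excess pairing.
Low-spin t₂g⁵ eg⁰ gives -2.0Δ₀ = -314 kJ/mol, but forming 2 extra pairs costs 2P = 626 kJ/mol, so E(LS) = -314 + 626 = 312 kJ/mol.
E(LS) − E(HS) = 312 − (0) = 312 kJ/mol.

312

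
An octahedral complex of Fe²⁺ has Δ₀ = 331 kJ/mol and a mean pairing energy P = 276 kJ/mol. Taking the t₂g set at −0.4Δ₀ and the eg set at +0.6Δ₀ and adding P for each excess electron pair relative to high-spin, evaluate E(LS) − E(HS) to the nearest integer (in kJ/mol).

-110

Fe is in group 8, so Fe²⁺ is d⁶ (8 − 2 = 6).
High-spin: t₂g⁴ eg², CFSE = -0.4Δ₀ = -132 kJ/mol.
For low-spin the configuration is t₂g⁶ eg⁰: orbital energy -2.4 × 331 = -794 kJ/mol, and 2 additional pairs relative to high-spin add 552 kJ/mol, giving -242 kJ/mol.
The difference is -242 − (-132) = -110 kJ/mol, so low-spin lies lower.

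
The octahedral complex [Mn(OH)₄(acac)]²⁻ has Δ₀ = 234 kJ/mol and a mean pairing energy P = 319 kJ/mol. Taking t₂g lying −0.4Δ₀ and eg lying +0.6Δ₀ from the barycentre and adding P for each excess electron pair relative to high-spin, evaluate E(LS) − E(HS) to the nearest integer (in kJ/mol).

Ligand charges: 4×(-1) from OH⁻ and 1×(-1) from acac⁻ sum to -5; with overall charge -2, Mn is +3.
Mn is in group 7, so Mn³⁺ is d⁴ (7 − 3 = 4).
High-spin d⁴ fills as t₂g³ eg¹ with CFSE 3(−0.4) + 1(+0.6) = -0.6Δ₀ = -140 kJ/mol.
Low-spin t₂g⁴ eg⁰ gives -1.6Δ₀ = -374 kJ/mol, but forming 1 extra pair costs 1P = 319 kJ/mol, so E(LS) = -374 + 319 = -55 kJ/mol.
E(LS) − E(HS) = -55 − (-140) = 85 kJ/mol.

85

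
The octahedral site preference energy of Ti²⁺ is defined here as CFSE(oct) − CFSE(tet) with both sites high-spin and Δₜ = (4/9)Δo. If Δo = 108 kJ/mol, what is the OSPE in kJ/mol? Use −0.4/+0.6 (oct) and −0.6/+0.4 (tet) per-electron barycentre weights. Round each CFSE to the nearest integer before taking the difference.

-28

Ti sits in group 4; removing 2 electrons leaves Ti²⁺ with 4 − 2 = 2 d electrons.
Octahedral high-spin t₂g² eg⁰: CFSE = -0.8 × 108 = -86 kJ/mol.
In a tetrahedral site the filling is e² t₂⁰: CFSE(tet) = -1.2Δₜ = -1.2 × (4/9)(108) = -58 kJ/mol.
OSPE = CFSE(oct) − CFSE(tet) = -86 − (-58) = -28 kJ/mol.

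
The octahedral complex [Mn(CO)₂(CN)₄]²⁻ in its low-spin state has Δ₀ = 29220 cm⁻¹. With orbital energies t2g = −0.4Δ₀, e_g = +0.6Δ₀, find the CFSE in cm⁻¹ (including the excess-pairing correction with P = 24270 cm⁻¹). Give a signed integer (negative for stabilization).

Ligand charges: 2×(+0) from CO and 4×(-1) from CN⁻ sum to -4; with overall charge -2, Mn is +2.
Mn is in group 7, so Mn²⁺ is d⁵ (7 − 2 = 5).
The d⁵ electrons fill as t2g^5 e_g^0.
The orbital stabilization is -2.0Δ₀ = -2.0 × 29220 = -58440 cm⁻¹.
Relative to high-spin t2g^3 e_g^2 (0 paired), the low-spin configuration has 2 additional pairs, contributing +2 × 24270 = +48540 cm⁻¹.
Combining: -58440 + 48540 = -9900 cm⁻¹.

-9900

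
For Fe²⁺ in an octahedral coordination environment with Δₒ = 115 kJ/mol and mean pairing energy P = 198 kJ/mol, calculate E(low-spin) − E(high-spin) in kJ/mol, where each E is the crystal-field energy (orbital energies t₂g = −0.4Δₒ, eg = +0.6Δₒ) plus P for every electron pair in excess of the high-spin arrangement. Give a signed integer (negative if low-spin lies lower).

166

Fe²⁺: group 8, so d-count = 8 − 2 = 6.
In the high-spin limit (t₂g⁴ eg²) the orbital term is -0.4Δₒ = -46 kJ/mol, with no excess pairing.
Low-spin: t₂g⁶ eg⁰, orbital CFSE = -2.4Δₒ = -276 kJ/mol; plus 2 excess pairs × P = +396 kJ/mol; total 120 kJ/mol.
Thus E(LS) − E(HS) = 166 kJ/mol.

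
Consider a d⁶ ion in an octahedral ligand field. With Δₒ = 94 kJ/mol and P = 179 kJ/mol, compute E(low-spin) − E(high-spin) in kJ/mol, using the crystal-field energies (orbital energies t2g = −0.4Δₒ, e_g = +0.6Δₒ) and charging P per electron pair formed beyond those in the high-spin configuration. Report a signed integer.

170

In the high-spin limit (t2g^4 e_g^2) the orbital term is -0.4Δₒ = -38 kJ/mol, with no excess pairing.
Low-spin: t2g^6 e_g^0, orbital CFSE = -2.4Δₒ = -226 kJ/mol; plus 2 excess pairs × P = +358 kJ/mol; total 132 kJ/mol.
The difference is 132 − (-38) = 170 kJ/mol, so high-spin lies lower.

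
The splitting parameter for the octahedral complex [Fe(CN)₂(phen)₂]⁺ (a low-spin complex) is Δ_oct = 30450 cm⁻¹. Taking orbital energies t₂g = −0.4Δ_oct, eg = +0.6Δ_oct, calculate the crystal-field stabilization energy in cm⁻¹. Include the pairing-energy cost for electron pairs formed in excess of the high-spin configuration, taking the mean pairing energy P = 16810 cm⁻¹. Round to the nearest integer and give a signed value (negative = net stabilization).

Ligand charges: 2×(-1) from CN⁻ and 2×(+0) from phen sum to -2; with overall charge +1, Fe is +3.
Fe³⁺: group 8, so d-count = 8 − 3 = 5.
Electron filling gives t₂g⁵ eg⁰.
CFSE(orbital) = 5×(-0.4Δ_oct) + 0×(0.6Δ_oct) = -2.0Δ_oct; with Δ_oct = 30450 cm⁻¹ that is -60900 cm⁻¹.
High-spin d⁵ would be t₂g³ eg² with 0 pairs; low-spin has 2, so 2 excess pairs cost +2P = +33620 cm⁻¹.
Net CFSE = -60900 + 33620 = -27280 cm⁻¹.

-27280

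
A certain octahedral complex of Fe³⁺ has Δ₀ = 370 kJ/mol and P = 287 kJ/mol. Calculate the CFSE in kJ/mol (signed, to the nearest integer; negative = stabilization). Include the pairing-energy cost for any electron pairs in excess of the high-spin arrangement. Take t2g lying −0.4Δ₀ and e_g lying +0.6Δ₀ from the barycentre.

Fe is in group 8, so Fe³⁺ is d⁵ (8 − 3 = 5).
Since Δ₀ = 370 kJ/mol > P = 287 kJ/mol, the complex adopts the low-spin configuration.
Configuration: t2g^5 e_g^0.
Orbital CFSE = -2.0Δ₀ = -2.0 × 370 = -740 kJ/mol.
Excess pairs vs high-spin: 2 − 0 = 2; pairing cost = +574 kJ/mol.
Net CFSE = -740 + 574 = -166 kJ/mol.

-166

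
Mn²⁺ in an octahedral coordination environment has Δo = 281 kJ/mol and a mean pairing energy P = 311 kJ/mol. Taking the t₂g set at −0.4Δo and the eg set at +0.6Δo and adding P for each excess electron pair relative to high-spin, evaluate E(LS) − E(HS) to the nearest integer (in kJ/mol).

Mn²⁺: group 7, so d-count = 7 − 2 = 5.
High-spin d⁵ fills as t₂g³ eg² with CFSE 3(−0.4) + 2(+0.6) = 0.0Δo = 0 kJ/mol.
Low-spin t₂g⁵ eg⁰ gives -2.0Δo = -562 kJ/mol, but forming 2 extra pairs costs 2P = 622 kJ/mol, so E(LS) = -562 + 622 = 60 kJ/mol.
The difference is 60 − (0) = 60 kJ/mol, so high-spin lies lower.

60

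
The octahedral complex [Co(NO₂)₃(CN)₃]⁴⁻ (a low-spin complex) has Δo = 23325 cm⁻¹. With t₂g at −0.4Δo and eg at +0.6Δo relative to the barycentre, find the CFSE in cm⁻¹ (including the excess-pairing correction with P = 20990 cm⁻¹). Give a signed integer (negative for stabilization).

Ligand charges: 3×(-1) from NO₂⁻ and 3×(-1) from CN⁻ sum to -6; with overall charge -4, Co is +2.
Co²⁺: group 9, so d-count = 9 − 2 = 7.
Configuration: t₂g⁶ eg¹.
Orbital CFSE = 6(-0.4) + 1(0.6) = -1.8Δo = -1.8 × 23325 = -41985 cm⁻¹.
Pairing penalty: 3 pairs vs 2 in the high-spin reference → 1 extra × P = 20990 cm⁻¹.
Overall CFSE = -41985 + 20990 = -20995 cm⁻¹.

-20995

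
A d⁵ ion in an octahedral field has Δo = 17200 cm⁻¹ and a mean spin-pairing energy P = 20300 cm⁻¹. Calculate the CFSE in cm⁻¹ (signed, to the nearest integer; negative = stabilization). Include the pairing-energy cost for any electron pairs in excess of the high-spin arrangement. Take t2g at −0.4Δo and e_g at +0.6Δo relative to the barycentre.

0

Δo < P, so pairing is avoided: the ground state is high-spin.
Configuration: t2g^3 e_g^2.
Orbital CFSE = 0.0Δo = 0.0 × 17200 = 0 cm⁻¹.
High-spin has no excess pairs, so no pairing correction applies.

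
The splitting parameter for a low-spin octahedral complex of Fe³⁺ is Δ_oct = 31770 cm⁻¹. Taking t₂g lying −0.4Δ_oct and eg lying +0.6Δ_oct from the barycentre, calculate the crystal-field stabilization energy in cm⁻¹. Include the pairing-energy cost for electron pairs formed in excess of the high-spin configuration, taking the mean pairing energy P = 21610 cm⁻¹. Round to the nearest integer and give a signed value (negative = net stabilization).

Fe³⁺: group 8, so d-count = 8 − 3 = 5.
Configuration: t₂g⁵ eg⁰.
CFSE(orbital) = 5×(-0.4Δ_oct) + 0×(0.6Δ_oct) = -2.0Δ_oct; with Δ_oct = 31770 cm⁻¹ that is -63540 cm⁻¹.
High-spin d⁵ would be t₂g³ eg² with 0 pairs; low-spin has 2, so 2 excess pairs cost +2P = +43220 cm⁻¹.
Overall CFSE = -63540 + 43220 = -20320 cm⁻¹.

-20320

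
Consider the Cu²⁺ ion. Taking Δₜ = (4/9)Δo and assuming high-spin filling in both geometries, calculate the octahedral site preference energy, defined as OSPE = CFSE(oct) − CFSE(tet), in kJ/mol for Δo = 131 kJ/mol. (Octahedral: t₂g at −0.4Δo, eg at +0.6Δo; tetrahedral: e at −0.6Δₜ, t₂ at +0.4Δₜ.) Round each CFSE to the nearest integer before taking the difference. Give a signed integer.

-56

Cu sits in group 11; removing 2 electrons leaves Cu²⁺ with 11 − 2 = 9 d electrons.
In an octahedral site d⁹ (HS) is t2g^6 e_g^3, giving CFSE(oct) = -0.6Δo = -79 kJ/mol.
Tetrahedral: e^4 t2^5, CFSE = 4(−0.6) + 5(+0.4) = -0.4Δₜ = -0.4 × (4/9) × 131 = -23 kJ/mol.
OSPE = CFSE(oct) − CFSE(tet) = -79 − (-23) = -56 kJ/mol.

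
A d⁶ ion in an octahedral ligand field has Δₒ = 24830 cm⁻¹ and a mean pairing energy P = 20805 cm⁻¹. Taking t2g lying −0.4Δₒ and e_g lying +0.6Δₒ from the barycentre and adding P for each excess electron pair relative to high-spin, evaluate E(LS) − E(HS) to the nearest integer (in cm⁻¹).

-8050

High-spin d⁶ fills as t2g^4 e_g^2 with CFSE 4(−0.4) + 2(+0.6) = -0.4Δₒ = -9932 cm⁻¹.
For low-spin the configuration is t2g^6 e_g^0: orbital energy -2.4 × 24830 = -59592 cm⁻¹, and 2 additional pairs relative to high-spin add 41610 cm⁻¹, giving -17982 cm⁻¹.
E(LS) − E(HS) = -17982 − (-9932) = -8050 cm⁻¹.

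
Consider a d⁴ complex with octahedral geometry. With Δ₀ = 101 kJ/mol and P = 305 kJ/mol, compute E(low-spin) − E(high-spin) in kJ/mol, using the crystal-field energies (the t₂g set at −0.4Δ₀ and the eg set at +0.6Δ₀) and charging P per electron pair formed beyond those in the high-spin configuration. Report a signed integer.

High-spin: t₂g³ eg¹, CFSE = -0.6Δ₀ = -61 kJ/mol.
For low-spin the configuration is t₂g⁴ eg⁰: orbital energy -1.6 × 101 = -162 kJ/mol, and 1 additional pair relative to high-spin adds 305 kJ/mol, giving 143 kJ/mol.
The difference is 143 − (-61) = 204 kJ/mol, so high-spin lies lower.

204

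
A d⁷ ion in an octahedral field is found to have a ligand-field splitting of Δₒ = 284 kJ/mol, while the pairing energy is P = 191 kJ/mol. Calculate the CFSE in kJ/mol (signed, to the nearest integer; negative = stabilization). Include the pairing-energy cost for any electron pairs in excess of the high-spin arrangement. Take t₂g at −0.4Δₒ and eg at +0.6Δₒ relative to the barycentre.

-320

With Δₒ > P the complex is low-spin.
Configuration: t₂g⁶ eg¹.
Orbital CFSE = -1.8Δₒ = -1.8 × 284 = -511 kJ/mol.
Excess pairs vs high-spin: 3 − 2 = 1; pairing cost = +191 kJ/mol.
Net CFSE = -511 + 191 = -320 kJ/mol.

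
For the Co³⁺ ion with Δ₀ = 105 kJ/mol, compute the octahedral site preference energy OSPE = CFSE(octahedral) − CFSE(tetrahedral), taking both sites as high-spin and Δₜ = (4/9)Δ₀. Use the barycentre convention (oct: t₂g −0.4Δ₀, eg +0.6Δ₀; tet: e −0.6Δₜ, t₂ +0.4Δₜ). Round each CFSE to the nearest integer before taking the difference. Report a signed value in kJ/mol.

-14

Group 9 minus oxidation state +3 gives a d⁶ configuration for Co³⁺.
In an octahedral site d⁶ (HS) is t₂g⁴ eg², giving CFSE(oct) = -0.4Δ₀ = -42 kJ/mol.
In a tetrahedral site the filling is e³ t₂³: CFSE(tet) = -0.6Δₜ = -0.6 × (4/9)(105) = -28 kJ/mol.
OSPE = CFSE(oct) − CFSE(tet) = -42 − (-28) = -14 kJ/mol.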